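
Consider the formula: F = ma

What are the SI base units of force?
Units of each symbol in F = ma:
  m (mass): kg
  a (acceleration): m/s²

Multiplying the contributions: [kg] · [m/s²]
Adding exponents of each base unit: kg: 1, m: 1, s: -2
SI base units of force: kg·m/s²

Answer: kg·m/s²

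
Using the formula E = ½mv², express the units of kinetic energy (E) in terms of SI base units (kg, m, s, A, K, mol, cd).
Units of each symbol in E = ½mv²:
  m (mass): kg
  v (speed): m/s  → to the power 2, contributes m²/s²
  The factor ½ is dimensionless.

Multiplying the contributions: [kg] · [m²/s²]
Adding exponents of each base unit: kg: 1, m: 2, s: -2
SI base units of kinetic energy: kg·m²/s²

Answer: kg·m²/s²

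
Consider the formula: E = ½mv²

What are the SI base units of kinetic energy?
Units of each symbol in E = ½mv²:
  m (mass): kg
  v (speed): m/s  → to the power 2, contributes m²/s²
  The factor ½ is dimensionless.

Multiplying the contributions: [kg] · [m²/s²]
Adding exponents of each base unit: kg: 1, m: 2, s: -2
SI base units of kinetic energy: kg·m²/s²

Answer: kg·m²/s²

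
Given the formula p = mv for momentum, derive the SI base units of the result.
Units of each symbol in p = mv:
  m (mass): kg
  v (velocity): m/s

Multiplying the contributions: [kg] · [m/s]
Adding exponents of each base unit: kg: 1, m: 1, s: -1
SI base units of momentum: kg·m/s

Answer: kg·m/s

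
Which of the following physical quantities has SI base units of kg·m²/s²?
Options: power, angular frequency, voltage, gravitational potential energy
Checking the SI base units of each option:
  power (P = W/t): kg·m²/s³  ✗
  angular frequency (ω = 2πf): 1/s  ✗
  voltage (V = IR): kg·m²/(s³·A)  ✗
  gravitational potential energy (U = -GMm/r): kg·m²/s²  ✓ matches

Only gravitational potential energy has units kg·m²/s².

Answer: gravitational potential energy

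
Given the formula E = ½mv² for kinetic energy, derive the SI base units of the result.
Units of each symbol in E = ½mv²:
  m (mass): kg
  v (speed): m/s  → to the power 2, contributes m²/s²
  The factor ½ is dimensionless.

Multiplying the contributions: [kg] · [m²/s²]
Adding exponents of each base unit: kg: 1, m: 2, s: -2
SI base units of kinetic energy: kg·m²/s²

Answer: kg·m²/s²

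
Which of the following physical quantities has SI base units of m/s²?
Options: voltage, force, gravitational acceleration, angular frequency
Checking the SI base units of each option:
  voltage (V = IR): kg·m²/(s³·A)  ✗
  force (F = ma): kg·m/s²  ✗
  gravitational acceleration (g = GM/r²): m/s²  ✓ matches
  angular frequency (ω = 2πf): 1/s  ✗

Only gravitational acceleration has units m/s².

Answer: gravitational acceleration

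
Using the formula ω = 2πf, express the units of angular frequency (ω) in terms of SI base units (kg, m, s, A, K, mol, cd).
Units of each symbol in ω = 2πf:
  f (frequency): 1/s
  The factor 2π is dimensionless.

Multiplying the contributions: [1/s]
Adding exponents of each base unit: s: -1
SI base units of angular frequency: 1/s

Answer: 1/s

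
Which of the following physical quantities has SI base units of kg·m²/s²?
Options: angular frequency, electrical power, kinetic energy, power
Checking the SI base units of each option:
  angular frequency (ω = 2πf): 1/s  ✗
  electrical power (P = IV): kg·m²/s³  ✗
  kinetic energy (E = ½mv²): kg·m²/s²  ✓ matches
  power (P = W/t): kg·m²/s³  ✗

Only kinetic energy has units kg·m²/s².

Answer: kinetic energy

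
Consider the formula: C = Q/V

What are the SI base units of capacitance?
Units of each symbol in C = Q/V:
  Q (charge, in coulombs): s·A
  V (voltage, in volts): kg·m²/(s³·A)  → in the denominator, contributes s³·A/(kg·m²)

Multiplying the contributions: [s·A] · [s³·A/(kg·m²)]
Adding exponents of each base unit: kg: -1, m: -2, s: 4, A: 2
SI base units of capacitance: s⁴·A²/(kg·m²)

Answer: s⁴·A²/(kg·m²)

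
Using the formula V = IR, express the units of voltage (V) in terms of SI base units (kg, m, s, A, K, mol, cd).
Units of each symbol in V = IR:
  I (current): A
  R (resistance, in ohms): kg·m²/(s³·A²)

Multiplying the contributions: [A] · [kg·m²/(s³·A²)]
Adding exponents of each base unit: kg: 1, m: 2, s: -3, A: -1
SI base units of voltage: kg·m²/(s³·A)

Answer: kg·m²/(s³·A)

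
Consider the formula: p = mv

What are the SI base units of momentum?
Units of each symbol in p = mv:
  m (mass): kg
  v (velocity): m/s

Multiplying the contributions: [kg] · [m/s]
Adding exponents of each base unit: kg: 1, m: 1, s: -1
SI base units of momentum: kg·m/s

Answer: kg·m/s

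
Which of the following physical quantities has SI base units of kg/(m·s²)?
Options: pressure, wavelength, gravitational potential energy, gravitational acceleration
Checking the SI base units of each option:
  pressure (P = F/A): kg/(m·s²)  ✓ matches
  wavelength (λ = v/f): m  ✗
  gravitational potential energy (U = -GMm/r): kg·m²/s²  ✗
  gravitational acceleration (g = GM/r²): m/s²  ✗

Only pressure has units kg/(m·s²).

Answer: pressure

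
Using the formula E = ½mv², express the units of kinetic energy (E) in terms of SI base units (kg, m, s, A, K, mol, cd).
Units of each symbol in E = ½mv²:
  m (mass): kg
  v (speed): m/s  → to the power 2, contributes m²/s²
  The factor ½ is dimensionless.

Multiplying the contributions: [kg] · [m²/s²]
Adding exponents of each base unit: kg: 1, m: 2, s: -2
SI base units of kinetic energy: kg·m²/s²

Answer: kg·m²/s²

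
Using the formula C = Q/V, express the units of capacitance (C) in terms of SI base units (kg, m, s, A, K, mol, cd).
Units of each symbol in C = Q/V:
  Q (charge, in coulombs): s·A
  V (voltage, in volts): kg·m²/(s³·A)  → in the denominator, contributes s³·A/(kg·m²)

Multiplying the contributions: [s·A] · [s³·A/(kg·m²)]
Adding exponents of each base unit: kg: -1, m: -2, s: 4, A: 2
SI base units of capacitance: s⁴·A²/(kg·m²)

Answer: s⁴·A²/(kg·m²)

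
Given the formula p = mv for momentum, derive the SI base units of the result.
Units of each symbol in p = mv:
  m (mass): kg
  v (velocity): m/s

Multiplying the contributions: [kg] · [m/s]
Adding exponents of each base unit: kg: 1, m: 1, s: -1
SI base units of momentum: kg·m/s

Answer: kg·m/s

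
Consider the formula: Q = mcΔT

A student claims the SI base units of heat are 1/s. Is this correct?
Units of each symbol in Q = mcΔT:
  m (mass): kg
  c (specific heat capacity, in J/(kg·K)): m²/(s²·K)
  ΔT (temperature change): K

Multiplying the contributions: [kg] · [m²/(s²·K)] · [K]
Adding exponents of each base unit: kg: 1, m: 2, s: -2
SI base units of heat: kg·m²/s²

The claimed units 1/s (exponents s: -1) do not match the derived units kg·m²/s² (exponents kg: 1, m: 2, s: -2), so the claim is incorrect.

Answer: No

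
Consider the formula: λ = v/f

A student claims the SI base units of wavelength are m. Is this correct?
Units of each symbol in λ = v/f:
  v (wave speed): m/s
  f (frequency): 1/s  → in the denominator, contributes s

Multiplying the contributions: [m/s] · [s]
Adding exponents of each base unit: m: 1
SI base units of wavelength: m

The claimed units m match the derived units, so the claim is correct.

Answer: Yes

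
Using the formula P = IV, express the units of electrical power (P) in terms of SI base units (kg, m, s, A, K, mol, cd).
Units of each symbol in P = IV:
  I (current): A
  V (voltage, in volts): kg·m²/(s³·A)

Multiplying the contributions: [A] · [kg·m²/(s³·A)]
Adding exponents of each base unit: kg: 1, m: 2, s: -3
SI base units of electrical power: kg·m²/s³

Answer: kg·m²/s³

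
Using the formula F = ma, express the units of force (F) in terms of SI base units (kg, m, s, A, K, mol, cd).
Units of each symbol in F = ma:
  m (mass): kg
  a (acceleration): m/s²

Multiplying the contributions: [kg] · [m/s²]
Adding exponents of each base unit: kg: 1, m: 1, s: -2
SI base units of force: kg·m/s²

Answer: kg·m/s²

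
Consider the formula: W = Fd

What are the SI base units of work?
Units of each symbol in W = Fd:
  F (force): kg·m/s²
  d (displacement): m

Multiplying the contributions: [kg·m/s²] · [m]
Adding exponents of each base unit: kg: 1, m: 2, s: -2
SI base units of work: kg·m²/s²

Answer: kg·m²/s²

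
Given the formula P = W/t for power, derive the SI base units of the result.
Units of each symbol in P = W/t:
  W (work): kg·m²/s²
  t (time): s  → in the denominator, contributes 1/s

Multiplying the contributions: [kg·m²/s²] · [1/s]
Adding exponents of each base unit: kg: 1, m: 2, s: -3
SI base units of power: kg·m²/s³

Answer: kg·m²/s³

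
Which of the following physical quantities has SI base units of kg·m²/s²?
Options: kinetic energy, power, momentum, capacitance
Checking the SI base units of each option:
  kinetic energy (E = ½mv²): kg·m²/s²  ✓ matches
  power (P = W/t): kg·m²/s³  ✗
  momentum (p = mv): kg·m/s  ✗
  capacitance (C = Q/V): s⁴·A²/(kg·m²)  ✗

Only kinetic energy has units kg·m²/s².

Answer: kinetic energy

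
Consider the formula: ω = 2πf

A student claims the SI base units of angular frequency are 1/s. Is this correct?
Units of each symbol in ω = 2πf:
  f (frequency): 1/s
  The factor 2π is dimensionless.

Multiplying the contributions: [1/s]
Adding exponents of each base unit: s: -1
SI base units of angular frequency: 1/s

The claimed units 1/s match the derived units, so the claim is correct.

Answer: Yes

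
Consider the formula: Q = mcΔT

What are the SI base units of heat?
Units of each symbol in Q = mcΔT:
  m (mass): kg
  c (specific heat capacity, in J/(kg·K)): m²/(s²·K)
  ΔT (temperature change): K

Multiplying the contributions: [kg] · [m²/(s²·K)] · [K]
Adding exponents of each base unit: kg: 1, m: 2, s: -2
SI base units of heat: kg·m²/s²

Answer: kg·m²/s²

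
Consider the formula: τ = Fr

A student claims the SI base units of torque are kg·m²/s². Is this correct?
Units of each symbol in τ = Fr:
  F (force): kg·m/s²
  r (lever arm): m

Multiplying the contributions: [kg·m/s²] · [m]
Adding exponents of each base unit: kg: 1, m: 2, s: -2
SI base units of torque: kg·m²/s²

The claimed units kg·m²/s² match the derived units, so the claim is correct.

Answer: Yes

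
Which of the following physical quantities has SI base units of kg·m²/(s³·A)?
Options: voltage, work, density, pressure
Checking the SI base units of each option:
  voltage (V = IR): kg·m²/(s³·A)  ✓ matches
  work (W = Fd): kg·m²/s²  ✗
  density (ρ = m/V): kg/m³  ✗
  pressure (P = F/A): kg/(m·s²)  ✗

Only voltage has units kg·m²/(s³·A).

Answer: voltage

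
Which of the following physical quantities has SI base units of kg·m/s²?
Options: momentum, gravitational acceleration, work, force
Checking the SI base units of each option:
  momentum (p = mv): kg·m/s  ✗
  gravitational acceleration (g = GM/r²): m/s²  ✗
  work (W = Fd): kg·m²/s²  ✗
  force (F = ma): kg·m/s²  ✓ matches

Only force has units kg·m/s².

Answer: force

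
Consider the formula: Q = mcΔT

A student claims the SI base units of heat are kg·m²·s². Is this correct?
Units of each symbol in Q = mcΔT:
  m (mass): kg
  c (specific heat capacity, in J/(kg·K)): m²/(s²·K)
  ΔT (temperature change): K

Multiplying the contributions: [kg] · [m²/(s²·K)] · [K]
Adding exponents of each base unit: kg: 1, m: 2, s: -2
SI base units of heat: kg·m²/s²

The claimed units kg·m²·s² (exponents kg: 1, m: 2, s: 2) do not match the derived units kg·m²/s² (exponents kg: 1, m: 2, s: -2), so the claim is incorrect.

Answer: No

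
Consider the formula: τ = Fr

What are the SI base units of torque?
Units of each symbol in τ = Fr:
  F (force): kg·m/s²
  r (lever arm): m

Multiplying the contributions: [kg·m/s²] · [m]
Adding exponents of each base unit: kg: 1, m: 2, s: -2
SI base units of torque: kg·m²/s²

Answer: kg·m²/s²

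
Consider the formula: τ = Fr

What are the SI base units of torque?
Units of each symbol in τ = Fr:
  F (force): kg·m/s²
  r (lever arm): m

Multiplying the contributions: [kg·m/s²] · [m]
Adding exponents of each base unit: kg: 1, m: 2, s: -2
SI base units of torque: kg·m²/s²

Answer: kg·m²/s²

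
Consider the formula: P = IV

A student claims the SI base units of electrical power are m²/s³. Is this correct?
Units of each symbol in P = IV:
  I (current): A
  V (voltage, in volts): kg·m²/(s³·A)

Multiplying the contributions: [A] · [kg·m²/(s³·A)]
Adding exponents of each base unit: kg: 1, m: 2, s: -3
SI base units of electrical power: kg·m²/s³

The claimed units m²/s³ (exponents m: 2, s: -3) do not match the derived units kg·m²/s³ (exponents kg: 1, m: 2, s: -3), so the claim is incorrect.

Answer: No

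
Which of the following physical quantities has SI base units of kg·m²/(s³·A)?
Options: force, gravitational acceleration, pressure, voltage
Checking the SI base units of each option:
  force (F = ma): kg·m/s²  ✗
  gravitational acceleration (g = GM/r²): m/s²  ✗
  pressure (P = F/A): kg/(m·s²)  ✗
  voltage (V = IR): kg·m²/(s³·A)  ✓ matches

Only voltage has units kg·m²/(s³·A).

Answer: voltage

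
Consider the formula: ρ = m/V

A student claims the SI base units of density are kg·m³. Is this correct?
Units of each symbol in ρ = m/V:
  m (mass): kg
  V (volume): m³  → in the denominator, contributes 1/m³

Multiplying the contributions: [kg] · [1/m³]
Adding exponents of each base unit: kg: 1, m: -3
SI base units of density: kg/m³

The claimed units kg·m³ (exponents kg: 1, m: 3) do not match the derived units kg/m³ (exponents kg: 1, m: -3), so the claim is incorrect.

Answer: No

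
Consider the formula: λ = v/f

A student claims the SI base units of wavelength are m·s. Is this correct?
Units of each symbol in λ = v/f:
  v (wave speed): m/s
  f (frequency): 1/s  → in the denominator, contributes s

Multiplying the contributions: [m/s] · [s]
Adding exponents of each base unit: m: 1
SI base units of wavelength: m

The claimed units m·s (exponents m: 1, s: 1) do not match the derived units m (exponents m: 1), so the claim is incorrect.

Answer: No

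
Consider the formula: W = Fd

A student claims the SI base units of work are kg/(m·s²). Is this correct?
Units of each symbol in W = Fd:
  F (force): kg·m/s²
  d (displacement): m

Multiplying the contributions: [kg·m/s²] · [m]
Adding exponents of each base unit: kg: 1, m: 2, s: -2
SI base units of work: kg·m²/s²

The claimed units kg/(m·s²) (exponents kg: 1, m: -1, s: -2) do not match the derived units kg·m²/s² (exponents kg: 1, m: 2, s: -2), so the claim is incorrect.

Answer: No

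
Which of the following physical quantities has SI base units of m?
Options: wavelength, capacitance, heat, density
Checking the SI base units of each option:
  wavelength (λ = v/f): m  ✓ matches
  capacitance (C = Q/V): s⁴·A²/(kg·m²)  ✗
  heat (Q = mcΔT): kg·m²/s²  ✗
  density (ρ = m/V): kg/m³  ✗

Only wavelength has units m.

Answer: wavelength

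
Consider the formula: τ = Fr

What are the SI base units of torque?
Units of each symbol in τ = Fr:
  F (force): kg·m/s²
  r (lever arm): m

Multiplying the contributions: [kg·m/s²] · [m]
Adding exponents of each base unit: kg: 1, m: 2, s: -2
SI base units of torque: kg·m²/s²

Answer: kg·m²/s²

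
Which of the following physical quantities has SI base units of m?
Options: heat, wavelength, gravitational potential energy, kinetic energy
Checking the SI base units of each option:
  heat (Q = mcΔT): kg·m²/s²  ✗
  wavelength (λ = v/f): m  ✓ matches
  gravitational potential energy (U = -GMm/r): kg·m²/s²  ✗
  kinetic energy (E = ½mv²): kg·m²/s²  ✗

Only wavelength has units m.

Answer: wavelength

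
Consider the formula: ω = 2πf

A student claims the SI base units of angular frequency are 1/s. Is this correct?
Units of each symbol in ω = 2πf:
  f (frequency): 1/s
  The factor 2π is dimensionless.

Multiplying the contributions: [1/s]
Adding exponents of each base unit: s: -1
SI base units of angular frequency: 1/s

The claimed units 1/s match the derived units, so the claim is correct.

Answer: Yes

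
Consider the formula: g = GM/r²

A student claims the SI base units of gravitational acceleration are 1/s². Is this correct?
Units of each symbol in g = GM/r²:
  G (gravitational constant): m³/(kg·s²)
  M (mass): kg
  r (distance): m  → to the power 2 in the denominator, contributes 1/m²

Multiplying the contributions: [m³/(kg·s²)] · [kg] · [1/m²]
Adding exponents of each base unit: m: 1, s: -2
SI base units of gravitational acceleration: m/s²

The claimed units 1/s² (exponents s: -2) do not match the derived units m/s² (exponents m: 1, s: -2), so the claim is incorrect.

Answer: No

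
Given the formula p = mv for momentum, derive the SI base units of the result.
Units of each symbol in p = mv:
  m (mass): kg
  v (velocity): m/s

Multiplying the contributions: [kg] · [m/s]
Adding exponents of each base unit: kg: 1, m: 1, s: -1
SI base units of momentum: kg·m/s

Answer: kg·m/s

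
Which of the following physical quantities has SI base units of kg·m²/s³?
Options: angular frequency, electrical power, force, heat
Checking the SI base units of each option:
  angular frequency (ω = 2πf): 1/s  ✗
  electrical power (P = IV): kg·m²/s³  ✓ matches
  force (F = ma): kg·m/s²  ✗
  heat (Q = mcΔT): kg·m²/s²  ✗

Only electrical power has units kg·m²/s³.

Answer: electrical power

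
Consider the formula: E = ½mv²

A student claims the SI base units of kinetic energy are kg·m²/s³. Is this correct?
Units of each symbol in E = ½mv²:
  m (mass): kg
  v (speed): m/s  → to the power 2, contributes m²/s²
  The factor ½ is dimensionless.

Multiplying the contributions: [kg] · [m²/s²]
Adding exponents of each base unit: kg: 1, m: 2, s: -2
SI base units of kinetic energy: kg·m²/s²

The claimed units kg·m²/s³ (exponents kg: 1, m: 2, s: -3) do not match the derived units kg·m²/s² (exponents kg: 1, m: 2, s: -2), so the claim is incorrect.

Answer: No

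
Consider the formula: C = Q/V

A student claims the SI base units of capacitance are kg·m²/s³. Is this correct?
Units of each symbol in C = Q/V:
  Q (charge, in coulombs): s·A
  V (voltage, in volts): kg·m²/(s³·A)  → in the denominator, contributes s³·A/(kg·m²)

Multiplying the contributions: [s·A] · [s³·A/(kg·m²)]
Adding exponents of each base unit: kg: -1, m: -2, s: 4, A: 2
SI base units of capacitance: s⁴·A²/(kg·m²)

The claimed units kg·m²/s³ (exponents kg: 1, m: 2, s: -3) do not match the derived units s⁴·A²/(kg·m²) (exponents kg: -1, m: -2, s: 4, A: 2), so the claim is incorrect.

Answer: No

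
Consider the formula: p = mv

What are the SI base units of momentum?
Units of each symbol in p = mv:
  m (mass): kg
  v (velocity): m/s

Multiplying the contributions: [kg] · [m/s]
Adding exponents of each base unit: kg: 1, m: 1, s: -1
SI base units of momentum: kg·m/s

Answer: kg·m/s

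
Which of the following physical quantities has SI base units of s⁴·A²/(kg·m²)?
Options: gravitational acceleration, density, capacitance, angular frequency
Checking the SI base units of each option:
  gravitational acceleration (g = GM/r²): m/s²  ✗
  density (ρ = m/V): kg/m³  ✗
  capacitance (C = Q/V): s⁴·A²/(kg·m²)  ✓ matches
  angular frequency (ω = 2πf): 1/s  ✗

Only capacitance has units s⁴·A²/(kg·m²).

Answer: capacitance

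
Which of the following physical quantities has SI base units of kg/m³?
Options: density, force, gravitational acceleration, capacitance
Checking the SI base units of each option:
  density (ρ = m/V): kg/m³  ✓ matches
  force (F = ma): kg·m/s²  ✗
  gravitational acceleration (g = GM/r²): m/s²  ✗
  capacitance (C = Q/V): s⁴·A²/(kg·m²)  ✗

Only density has units kg/m³.

Answer: density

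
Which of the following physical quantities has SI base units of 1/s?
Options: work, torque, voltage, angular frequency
Checking the SI base units of each option:
  work (W = Fd): kg·m²/s²  ✗
  torque (τ = Fr): kg·m²/s²  ✗
  voltage (V = IR): kg·m²/(s³·A)  ✗
  angular frequency (ω = 2πf): 1/s  ✓ matches

Only angular frequency has units 1/s.

Answer: angular frequency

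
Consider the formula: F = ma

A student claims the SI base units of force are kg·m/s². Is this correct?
Units of each symbol in F = ma:
  m (mass): kg
  a (acceleration): m/s²

Multiplying the contributions: [kg] · [m/s²]
Adding exponents of each base unit: kg: 1, m: 1, s: -2
SI base units of force: kg·m/s²

The claimed units kg·m/s² match the derived units, so the claim is correct.

Answer: Yes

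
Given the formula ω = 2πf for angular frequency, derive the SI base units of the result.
Units of each symbol in ω = 2πf:
  f (frequency): 1/s
  The factor 2π is dimensionless.

Multiplying the contributions: [1/s]
Adding exponents of each base unit: s: -1
SI base units of angular frequency: 1/s

Answer: 1/s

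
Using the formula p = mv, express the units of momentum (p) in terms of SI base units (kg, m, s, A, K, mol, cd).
Units of each symbol in p = mv:
  m (mass): kg
  v (velocity): m/s

Multiplying the contributions: [kg] · [m/s]
Adding exponents of each base unit: kg: 1, m: 1, s: -1
SI base units of momentum: kg·m/s

Answer: kg·m/s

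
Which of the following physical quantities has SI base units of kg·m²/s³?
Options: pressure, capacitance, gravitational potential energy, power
Checking the SI base units of each option:
  pressure (P = F/A): kg/(m·s²)  ✗
  capacitance (C = Q/V): s⁴·A²/(kg·m²)  ✗
  gravitational potential energy (U = -GMm/r): kg·m²/s²  ✗
  power (P = W/t): kg·m²/s³  ✓ matches

Only power has units kg·m²/s³.

Answer: power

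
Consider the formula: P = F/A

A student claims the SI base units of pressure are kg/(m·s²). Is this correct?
Units of each symbol in P = F/A:
  F (force): kg·m/s²
  A (area): m²  → in the denominator, contributes 1/m²

Multiplying the contributions: [kg·m/s²] · [1/m²]
Adding exponents of each base unit: kg: 1, m: -1, s: -2
SI base units of pressure: kg/(m·s²)

The claimed units kg/(m·s²) match the derived units, so the claim is correct.

Answer: Yes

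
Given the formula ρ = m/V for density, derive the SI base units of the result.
Units of each symbol in ρ = m/V:
  m (mass): kg
  V (volume): m³  → in the denominator, contributes 1/m³

Multiplying the contributions: [kg] · [1/m³]
Adding exponents of each base unit: kg: 1, m: -3
SI base units of density: kg/m³

Answer: kg/m³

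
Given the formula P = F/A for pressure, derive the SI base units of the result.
Units of each symbol in P = F/A:
  F (force): kg·m/s²
  A (area): m²  → in the denominator, contributes 1/m²

Multiplying the contributions: [kg·m/s²] · [1/m²]
Adding exponents of each base unit: kg: 1, m: -1, s: -2
SI base units of pressure: kg/(m·s²)

Answer: kg/(m·s²)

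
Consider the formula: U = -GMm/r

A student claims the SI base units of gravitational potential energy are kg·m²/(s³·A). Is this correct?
Units of each symbol in U = -GMm/r:
  G (gravitational constant): m³/(kg·s²)
  M (mass): kg
  m (mass): kg
  r (distance): m  → in the denominator, contributes 1/m
  The minus sign does not affect the units.

Multiplying the contributions: [m³/(kg·s²)] · [kg] · [kg] · [1/m]
Adding exponents of each base unit: kg: 1, m: 2, s: -2
SI base units of gravitational potential energy: kg·m²/s²

The claimed units kg·m²/(s³·A) (exponents kg: 1, m: 2, s: -3, A: -1) do not match the derived units kg·m²/s² (exponents kg: 1, m: 2, s: -2), so the claim is incorrect.

Answer: No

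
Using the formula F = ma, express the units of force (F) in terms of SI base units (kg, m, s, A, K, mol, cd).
Units of each symbol in F = ma:
  m (mass): kg
  a (acceleration): m/s²

Multiplying the contributions: [kg] · [m/s²]
Adding exponents of each base unit: kg: 1, m: 1, s: -2
SI base units of force: kg·m/s²

Answer: kg·m/s²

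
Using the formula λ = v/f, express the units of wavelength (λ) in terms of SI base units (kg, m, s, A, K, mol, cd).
Units of each symbol in λ = v/f:
  v (wave speed): m/s
  f (frequency): 1/s  → in the denominator, contributes s

Multiplying the contributions: [m/s] · [s]
Adding exponents of each base unit: m: 1
SI base units of wavelength: m

Answer: m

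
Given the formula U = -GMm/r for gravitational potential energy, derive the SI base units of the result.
Units of each symbol in U = -GMm/r:
  G (gravitational constant): m³/(kg·s²)
  M (mass): kg
  m (mass): kg
  r (distance): m  → in the denominator, contributes 1/m
  The minus sign does not affect the units.

Multiplying the contributions: [m³/(kg·s²)] · [kg] · [kg] · [1/m]
Adding exponents of each base unit: kg: 1, m: 2, s: -2
SI base units of gravitational potential energy: kg·m²/s²

Answer: kg·m²/s²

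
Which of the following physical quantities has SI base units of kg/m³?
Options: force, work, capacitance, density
Checking the SI base units of each option:
  force (F = ma): kg·m/s²  ✗
  work (W = Fd): kg·m²/s²  ✗
  capacitance (C = Q/V): s⁴·A²/(kg·m²)  ✗
  density (ρ = m/V): kg/m³  ✓ matches

Only density has units kg/m³.

Answer: density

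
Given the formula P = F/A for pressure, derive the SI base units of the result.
Units of each symbol in P = F/A:
  F (force): kg·m/s²
  A (area): m²  → in the denominator, contributes 1/m²

Multiplying the contributions: [kg·m/s²] · [1/m²]
Adding exponents of each base unit: kg: 1, m: -1, s: -2
SI base units of pressure: kg/(m·s²)

Answer: kg/(m·s²)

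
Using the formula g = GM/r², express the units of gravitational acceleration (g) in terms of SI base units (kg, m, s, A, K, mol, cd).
Units of each symbol in g = GM/r²:
  G (gravitational constant): m³/(kg·s²)
  M (mass): kg
  r (distance): m  → to the power 2 in the denominator, contributes 1/m²

Multiplying the contributions: [m³/(kg·s²)] · [kg] · [1/m²]
Adding exponents of each base unit: m: 1, s: -2
SI base units of gravitational acceleration: m/s²

Answer: m/s²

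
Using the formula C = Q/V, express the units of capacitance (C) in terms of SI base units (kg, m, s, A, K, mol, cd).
Units of each symbol in C = Q/V:
  Q (charge, in coulombs): s·A
  V (voltage, in volts): kg·m²/(s³·A)  → in the denominator, contributes s³·A/(kg·m²)

Multiplying the contributions: [s·A] · [s³·A/(kg·m²)]
Adding exponents of each base unit: kg: -1, m: -2, s: 4, A: 2
SI base units of capacitance: s⁴·A²/(kg·m²)

Answer: s⁴·A²/(kg·m²)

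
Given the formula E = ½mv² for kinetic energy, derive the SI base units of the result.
Units of each symbol in E = ½mv²:
  m (mass): kg
  v (speed): m/s  → to the power 2, contributes m²/s²
  The factor ½ is dimensionless.

Multiplying the contributions: [kg] · [m²/s²]
Adding exponents of each base unit: kg: 1, m: 2, s: -2
SI base units of kinetic energy: kg·m²/s²

Answer: kg·m²/s²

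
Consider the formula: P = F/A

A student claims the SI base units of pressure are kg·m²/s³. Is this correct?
Units of each symbol in P = F/A:
  F (force): kg·m/s²
  A (area): m²  → in the denominator, contributes 1/m²

Multiplying the contributions: [kg·m/s²] · [1/m²]
Adding exponents of each base unit: kg: 1, m: -1, s: -2
SI base units of pressure: kg/(m·s²)

The claimed units kg·m²/s³ (exponents kg: 1, m: 2, s: -3) do not match the derived units kg/(m·s²) (exponents kg: 1, m: -1, s: -2), so the claim is incorrect.

Answer: No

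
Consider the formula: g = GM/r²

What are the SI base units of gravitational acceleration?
Units of each symbol in g = GM/r²:
  G (gravitational constant): m³/(kg·s²)
  M (mass): kg
  r (distance): m  → to the power 2 in the denominator, contributes 1/m²

Multiplying the contributions: [m³/(kg·s²)] · [kg] · [1/m²]
Adding exponents of each base unit: m: 1, s: -2
SI base units of gravitational acceleration: m/s²

Answer: m/s²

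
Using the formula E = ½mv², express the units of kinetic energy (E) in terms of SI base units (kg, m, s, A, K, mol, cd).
Units of each symbol in E = ½mv²:
  m (mass): kg
  v (speed): m/s  → to the power 2, contributes m²/s²
  The factor ½ is dimensionless.

Multiplying the contributions: [kg] · [m²/s²]
Adding exponents of each base unit: kg: 1, m: 2, s: -2
SI base units of kinetic energy: kg·m²/s²

Answer: kg·m²/s²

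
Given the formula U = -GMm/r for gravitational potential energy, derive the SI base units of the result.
Units of each symbol in U = -GMm/r:
  G (gravitational constant): m³/(kg·s²)
  M (mass): kg
  m (mass): kg
  r (distance): m  → in the denominator, contributes 1/m
  The minus sign does not affect the units.

Multiplying the contributions: [m³/(kg·s²)] · [kg] · [kg] · [1/m]
Adding exponents of each base unit: kg: 1, m: 2, s: -2
SI base units of gravitational potential energy: kg·m²/s²

Answer: kg·m²/s²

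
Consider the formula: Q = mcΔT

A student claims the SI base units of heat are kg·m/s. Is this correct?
Units of each symbol in Q = mcΔT:
  m (mass): kg
  c (specific heat capacity, in J/(kg·K)): m²/(s²·K)
  ΔT (temperature change): K

Multiplying the contributions: [kg] · [m²/(s²·K)] · [K]
Adding exponents of each base unit: kg: 1, m: 2, s: -2
SI base units of heat: kg·m²/s²

The claimed units kg·m/s (exponents kg: 1, m: 1, s: -1) do not match the derived units kg·m²/s² (exponents kg: 1, m: 2, s: -2), so the claim is incorrect.

Answer: No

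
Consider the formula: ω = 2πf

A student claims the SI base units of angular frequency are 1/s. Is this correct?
Units of each symbol in ω = 2πf:
  f (frequency): 1/s
  The factor 2π is dimensionless.

Multiplying the contributions: [1/s]
Adding exponents of each base unit: s: -1
SI base units of angular frequency: 1/s

The claimed units 1/s match the derived units, so the claim is correct.

Answer: Yes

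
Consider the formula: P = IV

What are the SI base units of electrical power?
Units of each symbol in P = IV:
  I (current): A
  V (voltage, in volts): kg·m²/(s³·A)

Multiplying the contributions: [A] · [kg·m²/(s³·A)]
Adding exponents of each base unit: kg: 1, m: 2, s: -3
SI base units of electrical power: kg·m²/s³

Answer: kg·m²/s³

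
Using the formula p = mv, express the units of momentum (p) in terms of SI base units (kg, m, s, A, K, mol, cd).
Units of each symbol in p = mv:
  m (mass): kg
  v (velocity): m/s

Multiplying the contributions: [kg] · [m/s]
Adding exponents of each base unit: kg: 1, m: 1, s: -1
SI base units of momentum: kg·m/s

Answer: kg·m/s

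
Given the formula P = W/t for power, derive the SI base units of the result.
Units of each symbol in P = W/t:
  W (work): kg·m²/s²
  t (time): s  → in the denominator, contributes 1/s

Multiplying the contributions: [kg·m²/s²] · [1/s]
Adding exponents of each base unit: kg: 1, m: 2, s: -3
SI base units of power: kg·m²/s³

Answer: kg·m²/s³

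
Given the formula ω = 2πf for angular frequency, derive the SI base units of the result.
Units of each symbol in ω = 2πf:
  f (frequency): 1/s
  The factor 2π is dimensionless.

Multiplying the contributions: [1/s]
Adding exponents of each base unit: s: -1
SI base units of angular frequency: 1/s

Answer: 1/s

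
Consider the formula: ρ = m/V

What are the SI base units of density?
Units of each symbol in ρ = m/V:
  m (mass): kg
  V (volume): m³  → in the denominator, contributes 1/m³

Multiplying the contributions: [kg] · [1/m³]
Adding exponents of each base unit: kg: 1, m: -3
SI base units of density: kg/m³

Answer: kg/m³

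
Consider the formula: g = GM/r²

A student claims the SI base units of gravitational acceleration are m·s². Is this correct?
Units of each symbol in g = GM/r²:
  G (gravitational constant): m³/(kg·s²)
  M (mass): kg
  r (distance): m  → to the power 2 in the denominator, contributes 1/m²

Multiplying the contributions: [m³/(kg·s²)] · [kg] · [1/m²]
Adding exponents of each base unit: m: 1, s: -2
SI base units of gravitational acceleration: m/s²

The claimed units m·s² (exponents m: 1, s: 2) do not match the derived units m/s² (exponents m: 1, s: -2), so the claim is incorrect.

Answer: No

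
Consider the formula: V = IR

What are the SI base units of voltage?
Units of each symbol in V = IR:
  I (current): A
  R (resistance, in ohms): kg·m²/(s³·A²)

Multiplying the contributions: [A] · [kg·m²/(s³·A²)]
Adding exponents of each base unit: kg: 1, m: 2, s: -3, A: -1
SI base units of voltage: kg·m²/(s³·A)

Answer: kg·m²/(s³·A)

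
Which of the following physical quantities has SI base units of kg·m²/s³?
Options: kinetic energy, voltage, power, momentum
Checking the SI base units of each option:
  kinetic energy (E = ½mv²): kg·m²/s²  ✗
  voltage (V = IR): kg·m²/(s³·A)  ✗
  power (P = W/t): kg·m²/s³  ✓ matches
  momentum (p = mv): kg·m/s  ✗

Only power has units kg·m²/s³.

Answer: power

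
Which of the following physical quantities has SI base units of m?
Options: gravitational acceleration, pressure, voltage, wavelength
Checking the SI base units of each option:
  gravitational acceleration (g = GM/r²): m/s²  ✗
  pressure (P = F/A): kg/(m·s²)  ✗
  voltage (V = IR): kg·m²/(s³·A)  ✗
  wavelength (λ = v/f): m  ✓ matches

Only wavelength has units m.

Answer: wavelength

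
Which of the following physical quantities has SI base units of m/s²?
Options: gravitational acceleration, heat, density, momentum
Checking the SI base units of each option:
  gravitational acceleration (g = GM/r²): m/s²  ✓ matches
  heat (Q = mcΔT): kg·m²/s²  ✗
  density (ρ = m/V): kg/m³  ✗
  momentum (p = mv): kg·m/s  ✗

Only gravitational acceleration has units m/s².

Answer: gravitational acceleration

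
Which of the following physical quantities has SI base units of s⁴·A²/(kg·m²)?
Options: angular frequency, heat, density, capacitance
Checking the SI base units of each option:
  angular frequency (ω = 2πf): 1/s  ✗
  heat (Q = mcΔT): kg·m²/s²  ✗
  density (ρ = m/V): kg/m³  ✗
  capacitance (C = Q/V): s⁴·A²/(kg·m²)  ✓ matches

Only capacitance has units s⁴·A²/(kg·m²).

Answer: capacitance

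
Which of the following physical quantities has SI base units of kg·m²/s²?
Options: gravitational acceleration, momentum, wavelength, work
Checking the SI base units of each option:
  gravitational acceleration (g = GM/r²): m/s²  ✗
  momentum (p = mv): kg·m/s  ✗
  wavelength (λ = v/f): m  ✗
  work (W = Fd): kg·m²/s²  ✓ matches

Only work has units kg·m²/s².

Answer: work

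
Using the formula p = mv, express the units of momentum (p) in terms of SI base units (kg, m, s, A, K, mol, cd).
Units of each symbol in p = mv:
  m (mass): kg
  v (velocity): m/s

Multiplying the contributions: [kg] · [m/s]
Adding exponents of each base unit: kg: 1, m: 1, s: -1
SI base units of momentum: kg·m/s

Answer: kg·m/s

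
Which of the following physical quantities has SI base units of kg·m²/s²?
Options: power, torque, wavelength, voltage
Checking the SI base units of each option:
  power (P = W/t): kg·m²/s³  ✗
  torque (τ = Fr): kg·m²/s²  ✓ matches
  wavelength (λ = v/f): m  ✗
  voltage (V = IR): kg·m²/(s³·A)  ✗

Only torque has units kg·m²/s².

Answer: torque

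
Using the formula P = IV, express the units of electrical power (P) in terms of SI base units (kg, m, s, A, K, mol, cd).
Units of each symbol in P = IV:
  I (current): A
  V (voltage, in volts): kg·m²/(s³·A)

Multiplying the contributions: [A] · [kg·m²/(s³·A)]
Adding exponents of each base unit: kg: 1, m: 2, s: -3
SI base units of electrical power: kg·m²/s³

Answer: kg·m²/s³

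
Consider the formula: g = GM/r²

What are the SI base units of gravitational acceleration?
Units of each symbol in g = GM/r²:
  G (gravitational constant): m³/(kg·s²)
  M (mass): kg
  r (distance): m  → to the power 2 in the denominator, contributes 1/m²

Multiplying the contributions: [m³/(kg·s²)] · [kg] · [1/m²]
Adding exponents of each base unit: m: 1, s: -2
SI base units of gravitational acceleration: m/s²

Answer: m/s²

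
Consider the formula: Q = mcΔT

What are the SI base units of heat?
Units of each symbol in Q = mcΔT:
  m (mass): kg
  c (specific heat capacity, in J/(kg·K)): m²/(s²·K)
  ΔT (temperature change): K

Multiplying the contributions: [kg] · [m²/(s²·K)] · [K]
Adding exponents of each base unit: kg: 1, m: 2, s: -2
SI base units of heat: kg·m²/s²

Answer: kg·m²/s²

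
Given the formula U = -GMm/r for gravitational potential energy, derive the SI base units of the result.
Units of each symbol in U = -GMm/r:
  G (gravitational constant): m³/(kg·s²)
  M (mass): kg
  m (mass): kg
  r (distance): m  → in the denominator, contributes 1/m
  The minus sign does not affect the units.

Multiplying the contributions: [m³/(kg·s²)] · [kg] · [kg] · [1/m]
Adding exponents of each base unit: kg: 1, m: 2, s: -2
SI base units of gravitational potential energy: kg·m²/s²

Answer: kg·m²/s²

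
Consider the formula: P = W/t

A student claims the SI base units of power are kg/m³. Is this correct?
Units of each symbol in P = W/t:
  W (work): kg·m²/s²
  t (time): s  → in the denominator, contributes 1/s

Multiplying the contributions: [kg·m²/s²] · [1/s]
Adding exponents of each base unit: kg: 1, m: 2, s: -3
SI base units of power: kg·m²/s³

The claimed units kg/m³ (exponents kg: 1, m: -3) do not match the derived units kg·m²/s³ (exponents kg: 1, m: 2, s: -3), so the claim is incorrect.

Answer: No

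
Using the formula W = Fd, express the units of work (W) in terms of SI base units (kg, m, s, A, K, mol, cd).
Units of each symbol in W = Fd:
  F (force): kg·m/s²
  d (displacement): m

Multiplying the contributions: [kg·m/s²] · [m]
Adding exponents of each base unit: kg: 1, m: 2, s: -2
SI base units of work: kg·m²/s²

Answer: kg·m²/s²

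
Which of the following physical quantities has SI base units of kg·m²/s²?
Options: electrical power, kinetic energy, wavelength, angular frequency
Checking the SI base units of each option:
  electrical power (P = IV): kg·m²/s³  ✗
  kinetic energy (E = ½mv²): kg·m²/s²  ✓ matches
  wavelength (λ = v/f): m  ✗
  angular frequency (ω = 2πf): 1/s  ✗

Only kinetic energy has units kg·m²/s².

Answer: kinetic energy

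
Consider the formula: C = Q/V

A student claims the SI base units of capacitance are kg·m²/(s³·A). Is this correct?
Units of each symbol in C = Q/V:
  Q (charge, in coulombs): s·A
  V (voltage, in volts): kg·m²/(s³·A)  → in the denominator, contributes s³·A/(kg·m²)

Multiplying the contributions: [s·A] · [s³·A/(kg·m²)]
Adding exponents of each base unit: kg: -1, m: -2, s: 4, A: 2
SI base units of capacitance: s⁴·A²/(kg·m²)

The claimed units kg·m²/(s³·A) (exponents kg: 1, m: 2, s: -3, A: -1) do not match the derived units s⁴·A²/(kg·m²) (exponents kg: -1, m: -2, s: 4, A: 2), so the claim is incorrect.

Answer: No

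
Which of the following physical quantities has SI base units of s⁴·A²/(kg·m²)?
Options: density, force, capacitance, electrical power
Checking the SI base units of each option:
  density (ρ = m/V): kg/m³  ✗
  force (F = ma): kg·m/s²  ✗
  capacitance (C = Q/V): s⁴·A²/(kg·m²)  ✓ matches
  electrical power (P = IV): kg·m²/s³  ✗

Only capacitance has units s⁴·A²/(kg·m²).

Answer: capacitance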